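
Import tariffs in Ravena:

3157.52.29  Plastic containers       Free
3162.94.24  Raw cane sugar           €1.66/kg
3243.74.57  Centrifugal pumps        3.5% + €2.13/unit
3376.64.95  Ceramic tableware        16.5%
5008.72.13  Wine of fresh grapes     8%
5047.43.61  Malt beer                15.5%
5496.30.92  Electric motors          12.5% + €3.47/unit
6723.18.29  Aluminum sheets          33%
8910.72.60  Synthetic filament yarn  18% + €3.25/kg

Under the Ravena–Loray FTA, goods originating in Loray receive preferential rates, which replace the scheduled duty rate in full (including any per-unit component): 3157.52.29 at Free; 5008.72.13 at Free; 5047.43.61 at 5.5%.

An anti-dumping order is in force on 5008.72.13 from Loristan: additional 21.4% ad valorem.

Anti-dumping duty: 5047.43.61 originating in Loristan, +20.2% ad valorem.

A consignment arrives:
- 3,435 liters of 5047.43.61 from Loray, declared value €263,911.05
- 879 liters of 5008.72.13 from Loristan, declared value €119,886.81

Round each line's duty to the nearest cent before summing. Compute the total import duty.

Line 1 (5047.43.61, Loray, 3,435 liters, €263,911.05):
Base rate for 5047.43.61 is 15.5%.
Origin Loray qualifies under the Ravena–Loray agreement and 5047.43.61 is covered: preferential rate 5.5% applies instead.
The additional-duty order on 5047.43.61 targets Loristan, not Loray; it does not apply.
Duty = €263,911.05 × 5.5% = €14,515.11.
Line 2 (5008.72.13, Loristan, 879 liters, €119,886.81):
Base rate for 5008.72.13 is 8%.
5008.72.13 has an FTA preferential rate, but origin Loristan is not Loray; base rate stands.
Additional duty on 5008.72.13 from Loristan: +21.4%. Applied ad valorem rate: 8% + 21.4% = 29.4%.
Duty = €119,886.81 × 29.4% = €35,246.72.
Total = €14,515.11 + €35,246.72 = €49,761.83.

€49,761.83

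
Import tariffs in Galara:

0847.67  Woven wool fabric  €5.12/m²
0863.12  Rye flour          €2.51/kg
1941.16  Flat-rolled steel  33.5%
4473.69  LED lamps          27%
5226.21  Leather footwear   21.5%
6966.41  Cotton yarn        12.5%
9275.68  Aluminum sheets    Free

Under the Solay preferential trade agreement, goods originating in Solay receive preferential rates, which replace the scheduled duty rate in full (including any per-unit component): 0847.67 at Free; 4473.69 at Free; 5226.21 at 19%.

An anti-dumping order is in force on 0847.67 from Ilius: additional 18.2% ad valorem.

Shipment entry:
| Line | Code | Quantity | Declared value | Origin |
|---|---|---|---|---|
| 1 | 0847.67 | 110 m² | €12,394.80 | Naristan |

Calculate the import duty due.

Line 1 (0847.67, Naristan, 110 m², €12,394.80):
Base rate for 0847.67 is €5.12/m².
0847.67 has an FTA preferential rate, but origin Naristan is not Solay; base rate stands.
The additional-duty order on 0847.67 targets Ilius, not Naristan; it does not apply.
Duty = 110 × €5.12 = €563.20.

€563.20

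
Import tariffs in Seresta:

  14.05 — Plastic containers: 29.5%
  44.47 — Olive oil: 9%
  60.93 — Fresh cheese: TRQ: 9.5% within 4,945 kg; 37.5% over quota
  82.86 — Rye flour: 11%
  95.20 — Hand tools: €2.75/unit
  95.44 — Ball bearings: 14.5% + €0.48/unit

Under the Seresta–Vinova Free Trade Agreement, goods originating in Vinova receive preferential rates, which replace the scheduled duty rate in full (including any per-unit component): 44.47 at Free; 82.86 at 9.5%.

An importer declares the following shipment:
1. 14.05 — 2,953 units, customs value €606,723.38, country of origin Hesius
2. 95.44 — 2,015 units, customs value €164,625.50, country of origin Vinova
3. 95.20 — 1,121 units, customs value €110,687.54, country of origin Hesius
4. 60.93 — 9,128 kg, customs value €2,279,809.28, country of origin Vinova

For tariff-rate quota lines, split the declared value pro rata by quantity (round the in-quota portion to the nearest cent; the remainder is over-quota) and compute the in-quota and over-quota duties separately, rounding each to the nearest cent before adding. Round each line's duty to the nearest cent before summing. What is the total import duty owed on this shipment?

€716,014.83

Line 1 (14.05, Hesius, 2,953 units, €606,723.38):
Base rate for 14.05 is 29.5%.
Duty = €606,723.38 × 29.5% = €178,983.40.
Line 2 (95.44, Vinova, 2,015 units, €164,625.50):
Base rate for 95.44 is 14.5% + €0.48/unit.
Origin Vinova is the FTA partner but 95.44 is not on the preference list; base rate stands.
Duty = €164,625.50 × 14.5% + 2,015 × €0.48 = €24,837.90.
Line 3 (95.20, Hesius, 1,121 units, €110,687.54):
Base rate for 95.20 is €2.75/unit.
Duty = 1,121 × €2.75 = €3,082.75.
Line 4 (60.93, Vinova, 9,128 kg, €2,279,809.28):
Code 60.93 is under a tariff-rate quota (threshold 4,945 kg). In-quota: 4,945 kg at 9.5%; over-quota: 4,183 kg at 37.5%.
Pro-rata value split: in-quota = €2,279,809.28 × 4,945/9,128 = €1,235,063.20; over-quota = €2,279,809.28 − €1,235,063.20 = €1,044,746.08.
In-quota duty = €1,235,063.20 × 9.5% = €117,331.00. Over-quota duty = €1,044,746.08 × 37.5% = €391,779.78.
Line duty = €117,331.00 + €391,779.78 = €509,110.78.
Total = €178,983.40 + €24,837.90 + €3,082.75 + €509,110.78 = €716,014.83.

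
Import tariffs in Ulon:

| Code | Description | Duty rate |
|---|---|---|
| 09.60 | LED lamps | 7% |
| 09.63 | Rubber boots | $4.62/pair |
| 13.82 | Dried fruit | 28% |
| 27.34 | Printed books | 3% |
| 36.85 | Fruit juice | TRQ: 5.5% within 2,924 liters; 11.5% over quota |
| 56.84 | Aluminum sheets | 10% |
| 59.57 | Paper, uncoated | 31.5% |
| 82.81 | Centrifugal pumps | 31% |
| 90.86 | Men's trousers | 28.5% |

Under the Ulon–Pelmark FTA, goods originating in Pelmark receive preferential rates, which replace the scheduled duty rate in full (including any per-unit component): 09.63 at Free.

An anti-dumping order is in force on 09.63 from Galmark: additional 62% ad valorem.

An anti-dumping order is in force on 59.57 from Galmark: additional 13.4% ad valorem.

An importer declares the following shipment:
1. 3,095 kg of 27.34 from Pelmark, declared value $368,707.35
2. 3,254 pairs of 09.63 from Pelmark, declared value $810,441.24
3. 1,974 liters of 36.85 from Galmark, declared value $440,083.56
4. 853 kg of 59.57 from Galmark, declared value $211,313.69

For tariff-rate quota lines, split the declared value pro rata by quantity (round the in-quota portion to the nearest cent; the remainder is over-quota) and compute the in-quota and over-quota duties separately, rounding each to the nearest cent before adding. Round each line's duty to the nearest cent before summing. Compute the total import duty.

$130,145.67

Line 1 (27.34, Pelmark, 3,095 kg, $368,707.35):
Base rate for 27.34 is 3%.
Origin Pelmark is the FTA partner but 27.34 is not on the preference list; base rate stands.
Duty = $368,707.35 × 3% = $11,061.22.
Line 2 (09.63, Pelmark, 3,254 pairs, $810,441.24):
Base rate for 09.63 is $4.62/pair.
Origin Pelmark qualifies under the Ulon–Pelmark agreement and 09.63 is covered: preferential rate Free applies instead.
The additional-duty order on 09.63 targets Galmark, not Pelmark; it does not apply.
Duty = $810,441.24 × 0% = $0.00.
Line 3 (36.85, Galmark, 1,974 liters, $440,083.56):
Code 36.85 is under a tariff-rate quota (threshold 2,924 liters). Quantity 1,974 liters is within the quota, so the in-quota rate 5.5% applies to the full value.
Duty = $440,083.56 × 5.5% = $24,204.60.
Line 4 (59.57, Galmark, 853 kg, $211,313.69):
Base rate for 59.57 is 31.5%.
Additional duty on 59.57 from Galmark: +13.4%. Applied ad valorem rate: 31.5% + 13.4% = 44.9%.
Duty = $211,313.69 × 44.9% = $94,879.85.
Total = $11,061.22 + $0.00 + $24,204.60 + $94,879.85 = $130,145.67.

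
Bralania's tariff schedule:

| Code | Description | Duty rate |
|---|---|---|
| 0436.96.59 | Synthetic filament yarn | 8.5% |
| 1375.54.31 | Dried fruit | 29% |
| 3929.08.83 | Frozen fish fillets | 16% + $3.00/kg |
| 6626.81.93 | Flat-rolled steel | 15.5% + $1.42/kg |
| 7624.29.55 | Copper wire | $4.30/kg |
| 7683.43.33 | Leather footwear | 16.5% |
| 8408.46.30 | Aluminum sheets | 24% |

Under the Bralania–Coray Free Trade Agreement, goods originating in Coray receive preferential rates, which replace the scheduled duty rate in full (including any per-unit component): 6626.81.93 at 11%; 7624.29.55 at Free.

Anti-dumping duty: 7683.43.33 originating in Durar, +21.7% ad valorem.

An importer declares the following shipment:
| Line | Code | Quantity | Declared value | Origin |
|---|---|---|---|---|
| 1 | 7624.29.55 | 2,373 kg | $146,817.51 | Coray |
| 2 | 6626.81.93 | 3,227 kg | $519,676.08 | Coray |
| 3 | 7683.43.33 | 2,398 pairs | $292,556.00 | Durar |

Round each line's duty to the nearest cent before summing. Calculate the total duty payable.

$168,920.76

Line 1 (7624.29.55, Coray, 2,373 kg, $146,817.51):
Base rate for 7624.29.55 is $4.30/kg.
Origin Coray qualifies under the Bralania–Coray agreement and 7624.29.55 is covered: preferential rate Free applies instead.
Duty = $146,817.51 × 0% = $0.00.
Line 2 (6626.81.93, Coray, 3,227 kg, $519,676.08):
Base rate for 6626.81.93 is 15.5% + $1.42/kg.
Origin Coray qualifies under the Bralania–Coray agreement and 6626.81.93 is covered: preferential rate 11% applies instead.
Duty = $519,676.08 × 11% = $57,164.37.
Line 3 (7683.43.33, Durar, 2,398 pairs, $292,556.00):
Base rate for 7683.43.33 is 16.5%.
Additional duty on 7683.43.33 from Durar: +21.7%. Applied ad valorem rate: 16.5% + 21.7% = 38.2%.
Duty = $292,556.00 × 38.2% = $111,756.39.
Total = $0.00 + $57,164.37 + $111,756.39 = $168,920.76.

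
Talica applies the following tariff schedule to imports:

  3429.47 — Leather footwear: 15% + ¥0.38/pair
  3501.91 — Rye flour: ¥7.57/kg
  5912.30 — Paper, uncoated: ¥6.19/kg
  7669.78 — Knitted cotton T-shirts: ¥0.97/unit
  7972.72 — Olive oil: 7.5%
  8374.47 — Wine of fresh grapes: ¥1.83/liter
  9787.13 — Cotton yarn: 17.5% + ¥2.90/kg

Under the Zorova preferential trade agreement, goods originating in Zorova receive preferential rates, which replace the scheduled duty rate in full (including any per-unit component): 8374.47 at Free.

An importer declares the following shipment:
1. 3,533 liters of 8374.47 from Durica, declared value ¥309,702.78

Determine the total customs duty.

Line 1 (8374.47, Durica, 3,533 liters, ¥309,702.78):
Base rate for 8374.47 is ¥1.83/liter.
8374.47 has an FTA preferential rate, but origin Durica is not Zorova; base rate stands.
Duty = 3,533 × ¥1.83 = ¥6,465.39.

¥6,465.39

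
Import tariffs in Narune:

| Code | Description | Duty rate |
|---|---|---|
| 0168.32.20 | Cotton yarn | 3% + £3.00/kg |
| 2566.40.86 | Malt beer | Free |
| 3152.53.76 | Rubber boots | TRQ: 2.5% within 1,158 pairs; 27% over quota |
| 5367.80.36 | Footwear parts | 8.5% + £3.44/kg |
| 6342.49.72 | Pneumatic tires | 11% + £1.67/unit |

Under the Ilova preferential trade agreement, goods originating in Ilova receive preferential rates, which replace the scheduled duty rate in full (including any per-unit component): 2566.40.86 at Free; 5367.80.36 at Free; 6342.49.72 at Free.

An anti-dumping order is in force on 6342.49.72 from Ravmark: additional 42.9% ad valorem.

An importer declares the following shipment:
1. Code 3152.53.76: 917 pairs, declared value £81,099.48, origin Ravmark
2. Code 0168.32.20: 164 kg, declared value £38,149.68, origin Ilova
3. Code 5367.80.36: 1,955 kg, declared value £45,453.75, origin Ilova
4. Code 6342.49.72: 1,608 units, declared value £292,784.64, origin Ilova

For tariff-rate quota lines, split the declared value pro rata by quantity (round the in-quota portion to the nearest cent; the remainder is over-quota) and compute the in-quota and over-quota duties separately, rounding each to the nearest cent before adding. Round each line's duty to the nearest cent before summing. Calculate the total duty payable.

Line 1 (3152.53.76, Ravmark, 917 pairs, £81,099.48):
Code 3152.53.76 is under a tariff-rate quota (threshold 1,158 pairs). Quantity 917 pairs is within the quota, so the in-quota rate 2.5% applies to the full value.
Duty = £81,099.48 × 2.5% = £2,027.49.
Line 2 (0168.32.20, Ilova, 164 kg, £38,149.68):
Base rate for 0168.32.20 is 3% + £3.00/kg.
Origin Ilova is the FTA partner but 0168.32.20 is not on the preference list; base rate stands.
Duty = £38,149.68 × 3% + 164 × £3.00 = £1,636.49.
Line 3 (5367.80.36, Ilova, 1,955 kg, £45,453.75):
Base rate for 5367.80.36 is 8.5% + £3.44/kg.
Origin Ilova qualifies under the Narune–Ilova agreement and 5367.80.36 is covered: preferential rate Free applies instead.
Duty = £45,453.75 × 0% = £0.00.
Line 4 (6342.49.72, Ilova, 1,608 units, £292,784.64):
Base rate for 6342.49.72 is 11% + £1.67/unit.
Origin Ilova qualifies under the Narune–Ilova agreement and 6342.49.72 is covered: preferential rate Free applies instead.
The additional-duty order on 6342.49.72 targets Ravmark, not Ilova; it does not apply.
Duty = £292,784.64 × 0% = £0.00.
Total = £2,027.49 + £1,636.49 + £0.00 + £0.00 = £3,663.98.

£3,663.98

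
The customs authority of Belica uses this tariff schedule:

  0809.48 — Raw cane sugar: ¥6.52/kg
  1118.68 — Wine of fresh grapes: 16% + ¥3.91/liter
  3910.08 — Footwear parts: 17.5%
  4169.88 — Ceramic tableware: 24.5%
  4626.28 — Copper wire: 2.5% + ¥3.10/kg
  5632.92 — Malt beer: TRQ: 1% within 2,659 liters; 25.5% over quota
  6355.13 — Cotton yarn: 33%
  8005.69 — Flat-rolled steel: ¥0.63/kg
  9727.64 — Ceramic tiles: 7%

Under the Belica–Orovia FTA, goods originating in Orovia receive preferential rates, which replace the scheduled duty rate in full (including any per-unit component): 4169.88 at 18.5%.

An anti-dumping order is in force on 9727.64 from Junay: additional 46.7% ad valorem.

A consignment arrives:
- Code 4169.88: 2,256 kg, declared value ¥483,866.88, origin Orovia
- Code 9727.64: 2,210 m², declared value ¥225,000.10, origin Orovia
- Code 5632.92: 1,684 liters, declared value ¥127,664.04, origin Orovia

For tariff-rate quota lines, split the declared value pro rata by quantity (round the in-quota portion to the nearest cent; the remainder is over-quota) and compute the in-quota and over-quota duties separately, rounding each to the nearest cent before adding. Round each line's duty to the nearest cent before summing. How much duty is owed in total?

¥106,542.02

Line 1 (4169.88, Orovia, 2,256 kg, ¥483,866.88):
Base rate for 4169.88 is 24.5%.
Origin Orovia qualifies under the Belica–Orovia agreement and 4169.88 is covered: preferential rate 18.5% applies instead.
Duty = ¥483,866.88 × 18.5% = ¥89,515.37.
Line 2 (9727.64, Orovia, 2,210 m², ¥225,000.10):
Base rate for 9727.64 is 7%.
Origin Orovia is the FTA partner but 9727.64 is not on the preference list; base rate stands.
The additional-duty order on 9727.64 targets Junay, not Orovia; it does not apply.
Duty = ¥225,000.10 × 7% = ¥15,750.01.
Line 3 (5632.92, Orovia, 1,684 liters, ¥127,664.04):
Code 5632.92 is under a tariff-rate quota (threshold 2,659 liters). Quantity 1,684 liters is within the quota, so the in-quota rate 1% applies to the full value.
Duty = ¥127,664.04 × 1% = ¥1,276.64.
Total = ¥89,515.37 + ¥15,750.01 + ¥1,276.64 = ¥106,542.02.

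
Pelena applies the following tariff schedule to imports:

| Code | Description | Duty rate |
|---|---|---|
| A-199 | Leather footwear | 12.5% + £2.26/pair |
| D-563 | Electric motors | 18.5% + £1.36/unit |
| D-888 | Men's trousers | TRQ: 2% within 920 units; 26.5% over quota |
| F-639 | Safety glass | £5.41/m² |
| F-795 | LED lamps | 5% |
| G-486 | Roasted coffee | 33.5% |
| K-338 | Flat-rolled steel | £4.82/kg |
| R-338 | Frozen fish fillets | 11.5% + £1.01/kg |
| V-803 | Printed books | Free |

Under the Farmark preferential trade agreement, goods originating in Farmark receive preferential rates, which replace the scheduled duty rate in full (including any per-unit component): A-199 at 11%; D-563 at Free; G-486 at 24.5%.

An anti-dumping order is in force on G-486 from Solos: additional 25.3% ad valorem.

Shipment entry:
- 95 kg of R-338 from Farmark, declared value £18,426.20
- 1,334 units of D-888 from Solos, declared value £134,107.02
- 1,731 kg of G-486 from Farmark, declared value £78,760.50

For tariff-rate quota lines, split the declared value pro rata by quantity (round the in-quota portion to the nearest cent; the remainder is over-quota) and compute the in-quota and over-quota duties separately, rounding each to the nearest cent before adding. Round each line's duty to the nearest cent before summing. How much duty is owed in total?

£34,390.18

Line 1 (R-338, Farmark, 95 kg, £18,426.20):
Base rate for R-338 is 11.5% + £1.01/kg.
Origin Farmark is the FTA partner but R-338 is not on the preference list; base rate stands.
Duty = £18,426.20 × 11.5% + 95 × £1.01 = £2,214.96.
Line 2 (D-888, Solos, 1,334 units, £134,107.02):
Code D-888 is under a tariff-rate quota (threshold 920 units). In-quota: 920 units at 2%; over-quota: 414 units at 26.5%.
Pro-rata value split: in-quota = £134,107.02 × 920/1,334 = £92,487.60; over-quota = £134,107.02 − £92,487.60 = £41,619.42.
In-quota duty = £92,487.60 × 2% = £1,849.75. Over-quota duty = £41,619.42 × 26.5% = £11,029.15.
Line duty = £1,849.75 + £11,029.15 = £12,878.90.
Line 3 (G-486, Farmark, 1,731 kg, £78,760.50):
Base rate for G-486 is 33.5%.
Origin Farmark qualifies under the Pelena–Farmark agreement and G-486 is covered: preferential rate 24.5% applies instead.
The additional-duty order on G-486 targets Solos, not Farmark; it does not apply.
Duty = £78,760.50 × 24.5% = £19,296.32.
Total = £2,214.96 + £12,878.90 + £19,296.32 = £34,390.18.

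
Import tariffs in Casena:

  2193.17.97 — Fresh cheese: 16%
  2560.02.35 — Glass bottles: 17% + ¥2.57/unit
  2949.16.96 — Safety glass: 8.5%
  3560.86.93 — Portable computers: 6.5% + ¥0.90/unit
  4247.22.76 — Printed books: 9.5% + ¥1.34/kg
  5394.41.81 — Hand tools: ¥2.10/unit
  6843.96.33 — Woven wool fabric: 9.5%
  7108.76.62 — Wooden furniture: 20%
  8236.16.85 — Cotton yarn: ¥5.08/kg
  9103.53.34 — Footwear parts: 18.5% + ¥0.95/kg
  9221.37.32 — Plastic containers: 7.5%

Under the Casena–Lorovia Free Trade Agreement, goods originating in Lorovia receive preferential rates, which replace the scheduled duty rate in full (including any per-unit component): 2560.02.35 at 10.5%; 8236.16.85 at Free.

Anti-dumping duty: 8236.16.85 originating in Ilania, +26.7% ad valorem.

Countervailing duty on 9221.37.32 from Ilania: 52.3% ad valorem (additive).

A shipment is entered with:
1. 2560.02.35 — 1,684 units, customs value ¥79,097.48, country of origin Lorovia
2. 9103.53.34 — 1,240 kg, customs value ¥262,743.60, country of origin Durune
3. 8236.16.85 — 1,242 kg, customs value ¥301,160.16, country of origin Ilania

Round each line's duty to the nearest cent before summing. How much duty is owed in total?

¥144,809.93

Line 1 (2560.02.35, Lorovia, 1,684 units, ¥79,097.48):
Base rate for 2560.02.35 is 17% + ¥2.57/unit.
Origin Lorovia qualifies under the Casena–Lorovia agreement and 2560.02.35 is covered: preferential rate 10.5% applies instead.
Duty = ¥79,097.48 × 10.5% = ¥8,305.24.
Line 2 (9103.53.34, Durune, 1,240 kg, ¥262,743.60):
Base rate for 9103.53.34 is 18.5% + ¥0.95/kg.
Duty = ¥262,743.60 × 18.5% + 1,240 × ¥0.95 = ¥49,785.57.
Line 3 (8236.16.85, Ilania, 1,242 kg, ¥301,160.16):
Base rate for 8236.16.85 is ¥5.08/kg.
8236.16.85 has an FTA preferential rate, but origin Ilania is not Lorovia; base rate stands.
Additional duty on 8236.16.85 from Ilania: +26.7% ad valorem. Applied ad valorem rate = 26.7%.
Duty = ¥301,160.16 × 26.7% + 1,242 × ¥5.08 = ¥86,719.12.
Total = ¥8,305.24 + ¥49,785.57 + ¥86,719.12 = ¥144,809.93.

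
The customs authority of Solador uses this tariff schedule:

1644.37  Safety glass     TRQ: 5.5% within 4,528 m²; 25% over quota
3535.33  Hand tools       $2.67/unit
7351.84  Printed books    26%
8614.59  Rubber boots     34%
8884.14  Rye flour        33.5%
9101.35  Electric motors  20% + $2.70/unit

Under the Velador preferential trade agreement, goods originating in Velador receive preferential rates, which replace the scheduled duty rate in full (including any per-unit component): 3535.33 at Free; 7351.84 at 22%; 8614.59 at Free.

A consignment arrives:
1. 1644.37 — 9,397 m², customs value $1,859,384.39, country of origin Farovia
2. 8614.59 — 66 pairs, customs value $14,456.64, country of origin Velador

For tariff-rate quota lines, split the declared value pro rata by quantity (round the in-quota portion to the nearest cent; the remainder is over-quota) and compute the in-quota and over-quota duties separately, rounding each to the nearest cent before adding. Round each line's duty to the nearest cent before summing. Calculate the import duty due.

$290,134.80

Line 1 (1644.37, Farovia, 9,397 m², $1,859,384.39):
Code 1644.37 is under a tariff-rate quota (threshold 4,528 m²). In-quota: 4,528 m² at 5.5%; over-quota: 4,869 m² at 25%.
Pro-rata value split: in-quota = $1,859,384.39 × 4,528/9,397 = $895,955.36; over-quota = $1,859,384.39 − $895,955.36 = $963,429.03.
In-quota duty = $895,955.36 × 5.5% = $49,277.54. Over-quota duty = $963,429.03 × 25% = $240,857.26.
Line duty = $49,277.54 + $240,857.26 = $290,134.80.
Line 2 (8614.59, Velador, 66 pairs, $14,456.64):
Base rate for 8614.59 is 34%.
Origin Velador qualifies under the Solador–Velador agreement and 8614.59 is covered: preferential rate Free applies instead.
Duty = $14,456.64 × 0% = $0.00.
Total = $290,134.80 + $0.00 = $290,134.80.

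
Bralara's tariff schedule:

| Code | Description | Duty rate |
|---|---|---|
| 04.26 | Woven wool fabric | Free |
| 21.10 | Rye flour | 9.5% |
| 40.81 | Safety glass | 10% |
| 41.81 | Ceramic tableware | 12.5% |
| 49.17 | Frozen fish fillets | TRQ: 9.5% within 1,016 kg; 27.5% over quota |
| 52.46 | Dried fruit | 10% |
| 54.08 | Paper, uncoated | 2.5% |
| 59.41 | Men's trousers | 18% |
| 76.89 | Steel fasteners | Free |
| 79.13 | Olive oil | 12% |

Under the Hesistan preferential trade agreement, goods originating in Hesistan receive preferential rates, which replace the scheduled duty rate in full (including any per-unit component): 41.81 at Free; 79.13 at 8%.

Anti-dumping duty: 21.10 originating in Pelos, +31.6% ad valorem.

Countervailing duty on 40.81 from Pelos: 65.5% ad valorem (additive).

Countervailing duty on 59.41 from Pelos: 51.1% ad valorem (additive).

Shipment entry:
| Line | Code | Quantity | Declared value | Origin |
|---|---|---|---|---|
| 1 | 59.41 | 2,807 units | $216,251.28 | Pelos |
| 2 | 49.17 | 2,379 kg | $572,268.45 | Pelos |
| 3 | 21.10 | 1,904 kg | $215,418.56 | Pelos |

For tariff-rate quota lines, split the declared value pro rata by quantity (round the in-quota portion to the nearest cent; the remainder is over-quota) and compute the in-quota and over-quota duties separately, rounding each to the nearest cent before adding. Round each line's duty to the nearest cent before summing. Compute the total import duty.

$351,348.70

Line 1 (59.41, Pelos, 2,807 units, $216,251.28):
Base rate for 59.41 is 18%.
Additional duty on 59.41 from Pelos: +51.1%. Applied ad valorem rate: 18% + 51.1% = 69.1%.
Duty = $216,251.28 × 69.1% = $149,429.63.
Line 2 (49.17, Pelos, 2,379 kg, $572,268.45):
Code 49.17 is under a tariff-rate quota (threshold 1,016 kg). In-quota: 1,016 kg at 9.5%; over-quota: 1,363 kg at 27.5%.
Pro-rata value split: in-quota = $572,268.45 × 1,016/2,379 = $244,398.80; over-quota = $572,268.45 − $244,398.80 = $327,869.65.
In-quota duty = $244,398.80 × 9.5% = $23,217.89. Over-quota duty = $327,869.65 × 27.5% = $90,164.15.
Line duty = $23,217.89 + $90,164.15 = $113,382.04.
Line 3 (21.10, Pelos, 1,904 kg, $215,418.56):
Base rate for 21.10 is 9.5%.
Additional duty on 21.10 from Pelos: +31.6%. Applied ad valorem rate: 9.5% + 31.6% = 41.1%.
Duty = $215,418.56 × 41.1% = $88,537.03.
Total = $149,429.63 + $113,382.04 + $88,537.03 = $351,348.70.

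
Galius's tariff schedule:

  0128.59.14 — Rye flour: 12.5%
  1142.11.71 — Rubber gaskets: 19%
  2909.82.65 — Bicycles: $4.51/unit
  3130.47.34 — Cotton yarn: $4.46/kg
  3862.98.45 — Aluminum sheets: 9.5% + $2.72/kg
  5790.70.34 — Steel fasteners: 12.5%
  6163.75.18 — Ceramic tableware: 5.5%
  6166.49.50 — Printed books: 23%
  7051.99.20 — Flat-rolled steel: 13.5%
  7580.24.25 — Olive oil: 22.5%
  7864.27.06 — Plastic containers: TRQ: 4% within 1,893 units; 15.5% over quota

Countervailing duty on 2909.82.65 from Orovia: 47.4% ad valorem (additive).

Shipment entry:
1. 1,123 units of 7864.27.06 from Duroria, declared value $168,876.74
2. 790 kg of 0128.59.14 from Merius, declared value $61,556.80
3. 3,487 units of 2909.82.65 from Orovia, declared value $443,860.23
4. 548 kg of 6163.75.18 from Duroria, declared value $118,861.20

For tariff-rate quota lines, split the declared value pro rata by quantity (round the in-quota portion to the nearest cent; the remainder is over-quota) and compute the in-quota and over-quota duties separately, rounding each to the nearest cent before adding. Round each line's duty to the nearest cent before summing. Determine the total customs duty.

Line 1 (7864.27.06, Duroria, 1,123 units, $168,876.74):
Code 7864.27.06 is under a tariff-rate quota (threshold 1,893 units). Quantity 1,123 units is within the quota, so the in-quota rate 4% applies to the full value.
Duty = $168,876.74 × 4% = $6,755.07.
Line 2 (0128.59.14, Merius, 790 kg, $61,556.80):
Base rate for 0128.59.14 is 12.5%.
Duty = $61,556.80 × 12.5% = $7,694.60.
Line 3 (2909.82.65, Orovia, 3,487 units, $443,860.23):
Base rate for 2909.82.65 is $4.51/unit.
Additional duty on 2909.82.65 from Orovia: +47.4% ad valorem. Applied ad valorem rate = 47.4%.
Duty = $443,860.23 × 47.4% + 3,487 × $4.51 = $226,116.12.
Line 4 (6163.75.18, Duroria, 548 kg, $118,861.20):
Base rate for 6163.75.18 is 5.5%.
Duty = $118,861.20 × 5.5% = $6,537.37.
Total = $6,755.07 + $7,694.60 + $226,116.12 + $6,537.37 = $247,103.16.

$247,103.16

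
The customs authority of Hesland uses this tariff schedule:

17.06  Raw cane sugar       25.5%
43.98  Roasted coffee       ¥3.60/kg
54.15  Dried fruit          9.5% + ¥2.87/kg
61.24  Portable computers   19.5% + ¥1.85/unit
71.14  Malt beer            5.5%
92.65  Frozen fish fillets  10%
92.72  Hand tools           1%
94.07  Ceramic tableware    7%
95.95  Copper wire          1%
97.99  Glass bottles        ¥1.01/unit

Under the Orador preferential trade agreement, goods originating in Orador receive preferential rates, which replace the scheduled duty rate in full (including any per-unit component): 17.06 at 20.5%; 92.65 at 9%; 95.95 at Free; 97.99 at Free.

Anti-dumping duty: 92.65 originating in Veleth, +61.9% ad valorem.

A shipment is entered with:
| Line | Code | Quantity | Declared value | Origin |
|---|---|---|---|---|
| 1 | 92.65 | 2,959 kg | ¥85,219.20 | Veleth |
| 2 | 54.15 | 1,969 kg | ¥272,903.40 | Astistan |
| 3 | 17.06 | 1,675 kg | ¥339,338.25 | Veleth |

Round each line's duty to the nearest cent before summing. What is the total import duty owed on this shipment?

¥179,380.70

Line 1 (92.65, Veleth, 2,959 kg, ¥85,219.20):
Base rate for 92.65 is 10%.
92.65 has an FTA preferential rate, but origin Veleth is not Orador; base rate stands.
Additional duty on 92.65 from Veleth: +61.9%. Applied ad valorem rate: 10% + 61.9% = 71.9%.
Duty = ¥85,219.20 × 71.9% = ¥61,272.60.
Line 2 (54.15, Astistan, 1,969 kg, ¥272,903.40):
Base rate for 54.15 is 9.5% + ¥2.87/kg.
Duty = ¥272,903.40 × 9.5% + 1,969 × ¥2.87 = ¥31,576.85.
Line 3 (17.06, Veleth, 1,675 kg, ¥339,338.25):
Base rate for 17.06 is 25.5%.
17.06 has an FTA preferential rate, but origin Veleth is not Orador; base rate stands.
Duty = ¥339,338.25 × 25.5% = ¥86,531.25.
Total = ¥61,272.60 + ¥31,576.85 + ¥86,531.25 = ¥179,380.70.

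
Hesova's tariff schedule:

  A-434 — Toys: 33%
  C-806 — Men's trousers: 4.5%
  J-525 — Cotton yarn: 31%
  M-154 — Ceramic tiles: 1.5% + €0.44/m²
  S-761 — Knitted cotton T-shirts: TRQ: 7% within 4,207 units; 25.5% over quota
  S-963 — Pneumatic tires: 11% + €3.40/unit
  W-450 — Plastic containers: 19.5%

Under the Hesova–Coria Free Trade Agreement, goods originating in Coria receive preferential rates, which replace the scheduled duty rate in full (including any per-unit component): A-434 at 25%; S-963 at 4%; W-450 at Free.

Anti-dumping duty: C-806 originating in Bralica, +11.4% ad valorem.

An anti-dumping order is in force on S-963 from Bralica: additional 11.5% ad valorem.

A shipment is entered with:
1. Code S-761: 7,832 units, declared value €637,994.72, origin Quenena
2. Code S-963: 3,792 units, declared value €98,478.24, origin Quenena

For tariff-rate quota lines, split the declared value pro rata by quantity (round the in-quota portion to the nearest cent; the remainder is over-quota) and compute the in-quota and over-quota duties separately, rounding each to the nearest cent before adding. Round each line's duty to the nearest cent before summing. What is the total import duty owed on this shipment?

€123,014.16

Line 1 (S-761, Quenena, 7,832 units, €637,994.72):
Code S-761 is under a tariff-rate quota (threshold 4,207 units). In-quota: 4,207 units at 7%; over-quota: 3,625 units at 25.5%.
Pro-rata value split: in-quota = €637,994.72 × 4,207/7,832 = €342,702.22; over-quota = €637,994.72 − €342,702.22 = €295,292.50.
In-quota duty = €342,702.22 × 7% = €23,989.16. Over-quota duty = €295,292.50 × 25.5% = €75,299.59.
Line duty = €23,989.16 + €75,299.59 = €99,288.75.
Line 2 (S-963, Quenena, 3,792 units, €98,478.24):
Base rate for S-963 is 11% + €3.40/unit.
S-963 has an FTA preferential rate, but origin Quenena is not Coria; base rate stands.
The additional-duty order on S-963 targets Bralica, not Quenena; it does not apply.
Duty = €98,478.24 × 11% + 3,792 × €3.40 = €23,725.41.
Total = €99,288.75 + €23,725.41 = €123,014.16.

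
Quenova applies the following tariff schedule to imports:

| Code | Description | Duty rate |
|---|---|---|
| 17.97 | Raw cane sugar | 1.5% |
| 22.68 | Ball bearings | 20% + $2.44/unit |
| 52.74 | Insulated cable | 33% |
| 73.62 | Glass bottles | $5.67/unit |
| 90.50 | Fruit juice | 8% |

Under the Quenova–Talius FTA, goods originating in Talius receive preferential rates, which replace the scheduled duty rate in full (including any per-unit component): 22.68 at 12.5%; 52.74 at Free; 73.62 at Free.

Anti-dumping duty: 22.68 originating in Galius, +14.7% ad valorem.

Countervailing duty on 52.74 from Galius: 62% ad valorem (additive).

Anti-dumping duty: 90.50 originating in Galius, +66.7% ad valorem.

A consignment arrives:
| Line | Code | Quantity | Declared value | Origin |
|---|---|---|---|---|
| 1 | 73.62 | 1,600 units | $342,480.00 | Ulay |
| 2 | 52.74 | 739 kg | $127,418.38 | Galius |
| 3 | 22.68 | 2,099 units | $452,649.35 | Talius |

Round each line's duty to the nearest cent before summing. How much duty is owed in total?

Line 1 (73.62, Ulay, 1,600 units, $342,480.00):
Base rate for 73.62 is $5.67/unit.
73.62 has an FTA preferential rate, but origin Ulay is not Talius; base rate stands.
Duty = 1,600 × $5.67 = $9,072.00.
Line 2 (52.74, Galius, 739 kg, $127,418.38):
Base rate for 52.74 is 33%.
52.74 has an FTA preferential rate, but origin Galius is not Talius; base rate stands.
Additional duty on 52.74 from Galius: +62%. Applied ad valorem rate: 33% + 62% = 95%.
Duty = $127,418.38 × 95% = $121,047.46.
Line 3 (22.68, Talius, 2,099 units, $452,649.35):
Base rate for 22.68 is 20% + $2.44/unit.
Origin Talius qualifies under the Quenova–Talius agreement and 22.68 is covered: preferential rate 12.5% applies instead.
The additional-duty order on 22.68 targets Galius, not Talius; it does not apply.
Duty = $452,649.35 × 12.5% = $56,581.17.
Total = $9,072.00 + $121,047.46 + $56,581.17 = $186,700.63.

$186,700.63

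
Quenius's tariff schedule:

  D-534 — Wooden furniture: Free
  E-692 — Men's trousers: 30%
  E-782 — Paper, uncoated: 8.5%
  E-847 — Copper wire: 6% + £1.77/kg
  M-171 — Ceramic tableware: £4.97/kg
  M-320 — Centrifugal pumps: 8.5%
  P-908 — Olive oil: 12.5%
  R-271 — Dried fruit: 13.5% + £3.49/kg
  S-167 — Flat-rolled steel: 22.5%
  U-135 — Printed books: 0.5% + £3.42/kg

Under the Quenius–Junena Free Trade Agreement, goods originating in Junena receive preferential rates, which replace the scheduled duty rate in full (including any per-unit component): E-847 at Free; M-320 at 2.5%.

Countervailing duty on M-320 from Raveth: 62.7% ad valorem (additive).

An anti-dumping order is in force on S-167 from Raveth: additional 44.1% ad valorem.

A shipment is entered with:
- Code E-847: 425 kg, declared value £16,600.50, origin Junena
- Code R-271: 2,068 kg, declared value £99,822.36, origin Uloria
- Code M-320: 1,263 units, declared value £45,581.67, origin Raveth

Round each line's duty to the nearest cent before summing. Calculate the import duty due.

Line 1 (E-847, Junena, 425 kg, £16,600.50):
Base rate for E-847 is 6% + £1.77/kg.
Origin Junena qualifies under the Quenius–Junena agreement and E-847 is covered: preferential rate Free applies instead.
Duty = £16,600.50 × 0% = £0.00.
Line 2 (R-271, Uloria, 2,068 kg, £99,822.36):
Base rate for R-271 is 13.5% + £3.49/kg.
Duty = £99,822.36 × 13.5% + 2,068 × £3.49 = £20,693.34.
Line 3 (M-320, Raveth, 1,263 units, £45,581.67):
Base rate for M-320 is 8.5%.
M-320 has an FTA preferential rate, but origin Raveth is not Junena; base rate stands.
Additional duty on M-320 from Raveth: +62.7%. Applied ad valorem rate: 8.5% + 62.7% = 71.2%.
Duty = £45,581.67 × 71.2% = £32,454.15.
Total = £0.00 + £20,693.34 + £32,454.15 = £53,147.49.

£53,147.49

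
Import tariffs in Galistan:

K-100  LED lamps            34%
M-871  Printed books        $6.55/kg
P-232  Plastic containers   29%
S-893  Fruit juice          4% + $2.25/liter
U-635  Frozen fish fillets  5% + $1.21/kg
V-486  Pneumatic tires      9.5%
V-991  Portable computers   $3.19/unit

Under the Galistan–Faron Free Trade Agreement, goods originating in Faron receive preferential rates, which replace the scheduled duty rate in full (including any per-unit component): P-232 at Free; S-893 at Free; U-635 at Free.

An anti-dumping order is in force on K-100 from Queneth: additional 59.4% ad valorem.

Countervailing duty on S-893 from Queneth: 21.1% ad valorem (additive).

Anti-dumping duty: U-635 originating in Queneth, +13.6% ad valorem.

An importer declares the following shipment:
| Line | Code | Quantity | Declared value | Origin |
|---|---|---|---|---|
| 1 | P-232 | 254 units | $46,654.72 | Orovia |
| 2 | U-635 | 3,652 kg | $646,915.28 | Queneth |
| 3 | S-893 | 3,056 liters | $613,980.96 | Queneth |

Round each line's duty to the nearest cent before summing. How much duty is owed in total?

$299,260.25

Line 1 (P-232, Orovia, 254 units, $46,654.72):
Base rate for P-232 is 29%.
P-232 has an FTA preferential rate, but origin Orovia is not Faron; base rate stands.
Duty = $46,654.72 × 29% = $13,529.87.
Line 2 (U-635, Queneth, 3,652 kg, $646,915.28):
Base rate for U-635 is 5% + $1.21/kg.
U-635 has an FTA preferential rate, but origin Queneth is not Faron; base rate stands.
Additional duty on U-635 from Queneth: +13.6%. Applied ad valorem rate: 5% + 13.6% = 18.6%.
Duty = $646,915.28 × 18.6% + 3,652 × $1.21 = $124,745.16.
Line 3 (S-893, Queneth, 3,056 liters, $613,980.96):
Base rate for S-893 is 4% + $2.25/liter.
S-893 has an FTA preferential rate, but origin Queneth is not Faron; base rate stands.
Additional duty on S-893 from Queneth: +21.1%. Applied ad valorem rate: 4% + 21.1% = 25.1%.
Duty = $613,980.96 × 25.1% + 3,056 × $2.25 = $160,985.22.
Total = $13,529.87 + $124,745.16 + $160,985.22 = $299,260.25.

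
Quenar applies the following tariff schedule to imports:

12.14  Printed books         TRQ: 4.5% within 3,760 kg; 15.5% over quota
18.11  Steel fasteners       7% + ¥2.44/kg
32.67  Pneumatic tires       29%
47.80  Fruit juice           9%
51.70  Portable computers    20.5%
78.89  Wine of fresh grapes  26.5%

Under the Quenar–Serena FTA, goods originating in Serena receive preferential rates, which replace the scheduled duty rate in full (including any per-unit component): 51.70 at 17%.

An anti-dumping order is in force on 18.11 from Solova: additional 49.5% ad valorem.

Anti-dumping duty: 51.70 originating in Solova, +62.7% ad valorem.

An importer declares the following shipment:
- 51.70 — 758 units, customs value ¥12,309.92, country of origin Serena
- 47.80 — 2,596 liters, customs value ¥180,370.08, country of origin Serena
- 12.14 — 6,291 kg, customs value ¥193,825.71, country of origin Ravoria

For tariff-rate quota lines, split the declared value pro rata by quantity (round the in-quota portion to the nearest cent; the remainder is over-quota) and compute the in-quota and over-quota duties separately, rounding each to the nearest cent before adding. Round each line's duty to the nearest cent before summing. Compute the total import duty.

¥35,625.97

Line 1 (51.70, Serena, 758 units, ¥12,309.92):
Base rate for 51.70 is 20.5%.
Origin Serena qualifies under the Quenar–Serena agreement and 51.70 is covered: preferential rate 17% applies instead.
The additional-duty order on 51.70 targets Solova, not Serena; it does not apply.
Duty = ¥12,309.92 × 17% = ¥2,092.69.
Line 2 (47.80, Serena, 2,596 liters, ¥180,370.08):
Base rate for 47.80 is 9%.
Origin Serena is the FTA partner but 47.80 is not on the preference list; base rate stands.
Duty = ¥180,370.08 × 9% = ¥16,233.31.
Line 3 (12.14, Ravoria, 6,291 kg, ¥193,825.71):
Code 12.14 is under a tariff-rate quota (threshold 3,760 kg). In-quota: 3,760 kg at 4.5%; over-quota: 2,531 kg at 15.5%.
Pro-rata value split: in-quota = ¥193,825.71 × 3,760/6,291 = ¥115,845.60; over-quota = ¥193,825.71 − ¥115,845.60 = ¥77,980.11.
In-quota duty = ¥115,845.60 × 4.5% = ¥5,213.05. Over-quota duty = ¥77,980.11 × 15.5% = ¥12,086.92.
Line duty = ¥5,213.05 + ¥12,086.92 = ¥17,299.97.
Total = ¥2,092.69 + ¥16,233.31 + ¥17,299.97 = ¥35,625.97.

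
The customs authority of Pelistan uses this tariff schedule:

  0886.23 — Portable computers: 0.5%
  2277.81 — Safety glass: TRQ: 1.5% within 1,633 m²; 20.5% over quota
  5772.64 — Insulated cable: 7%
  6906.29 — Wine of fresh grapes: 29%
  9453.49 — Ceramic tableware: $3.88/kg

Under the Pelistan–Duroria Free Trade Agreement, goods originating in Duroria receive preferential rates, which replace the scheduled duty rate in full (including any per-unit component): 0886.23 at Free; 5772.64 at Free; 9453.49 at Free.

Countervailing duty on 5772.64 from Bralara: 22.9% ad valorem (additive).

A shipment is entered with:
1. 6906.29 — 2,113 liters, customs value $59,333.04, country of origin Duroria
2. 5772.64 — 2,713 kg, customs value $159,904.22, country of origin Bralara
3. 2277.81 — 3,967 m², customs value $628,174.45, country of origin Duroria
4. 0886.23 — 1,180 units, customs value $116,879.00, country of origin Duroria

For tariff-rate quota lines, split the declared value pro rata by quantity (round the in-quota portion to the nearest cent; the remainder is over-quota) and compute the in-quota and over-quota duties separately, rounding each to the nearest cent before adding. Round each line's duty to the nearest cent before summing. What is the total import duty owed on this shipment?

$144,662.44

Line 1 (6906.29, Duroria, 2,113 liters, $59,333.04):
Base rate for 6906.29 is 29%.
Origin Duroria is the FTA partner but 6906.29 is not on the preference list; base rate stands.
Duty = $59,333.04 × 29% = $17,206.58.
Line 2 (5772.64, Bralara, 2,713 kg, $159,904.22):
Base rate for 5772.64 is 7%.
5772.64 has an FTA preferential rate, but origin Bralara is not Duroria; base rate stands.
Additional duty on 5772.64 from Bralara: +22.9%. Applied ad valorem rate: 7% + 22.9% = 29.9%.
Duty = $159,904.22 × 29.9% = $47,811.36.
Line 3 (2277.81, Duroria, 3,967 m², $628,174.45):
Code 2277.81 is under a tariff-rate quota (threshold 1,633 m²). In-quota: 1,633 m² at 1.5%; over-quota: 2,334 m² at 20.5%.
Pro-rata value split: in-quota = $628,174.45 × 1,633/3,967 = $258,585.55; over-quota = $628,174.45 − $258,585.55 = $369,588.90.
In-quota duty = $258,585.55 × 1.5% = $3,878.78. Over-quota duty = $369,588.90 × 20.5% = $75,765.72.
Line duty = $3,878.78 + $75,765.72 = $79,644.50.
Line 4 (0886.23, Duroria, 1,180 units, $116,879.00):
Base rate for 0886.23 is 0.5%.
Origin Duroria qualifies under the Pelistan–Duroria agreement and 0886.23 is covered: preferential rate Free applies instead.
Duty = $116,879.00 × 0% = $0.00.
Total = $17,206.58 + $47,811.36 + $79,644.50 + $0.00 = $144,662.44.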